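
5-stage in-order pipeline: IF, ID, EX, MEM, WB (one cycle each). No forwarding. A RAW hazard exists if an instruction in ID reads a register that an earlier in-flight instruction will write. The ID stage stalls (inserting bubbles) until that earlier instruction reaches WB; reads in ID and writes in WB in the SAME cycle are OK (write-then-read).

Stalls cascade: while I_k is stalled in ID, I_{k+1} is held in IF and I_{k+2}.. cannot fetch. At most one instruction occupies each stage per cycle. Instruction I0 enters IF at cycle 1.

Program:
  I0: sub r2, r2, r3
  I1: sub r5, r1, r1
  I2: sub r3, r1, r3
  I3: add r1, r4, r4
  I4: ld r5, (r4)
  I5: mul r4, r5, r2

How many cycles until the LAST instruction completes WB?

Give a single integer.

Answer: 12

Derivation:
I0 sub r2 <- r2,r3: IF@1 ID@2 stall=0 (-) EX@3 MEM@4 WB@5
I1 sub r5 <- r1,r1: IF@2 ID@3 stall=0 (-) EX@4 MEM@5 WB@6
I2 sub r3 <- r1,r3: IF@3 ID@4 stall=0 (-) EX@5 MEM@6 WB@7
I3 add r1 <- r4,r4: IF@4 ID@5 stall=0 (-) EX@6 MEM@7 WB@8
I4 ld r5 <- r4: IF@5 ID@6 stall=0 (-) EX@7 MEM@8 WB@9
I5 mul r4 <- r5,r2: IF@6 ID@7 stall=2 (RAW on I4.r5 (WB@9)) EX@10 MEM@11 WB@12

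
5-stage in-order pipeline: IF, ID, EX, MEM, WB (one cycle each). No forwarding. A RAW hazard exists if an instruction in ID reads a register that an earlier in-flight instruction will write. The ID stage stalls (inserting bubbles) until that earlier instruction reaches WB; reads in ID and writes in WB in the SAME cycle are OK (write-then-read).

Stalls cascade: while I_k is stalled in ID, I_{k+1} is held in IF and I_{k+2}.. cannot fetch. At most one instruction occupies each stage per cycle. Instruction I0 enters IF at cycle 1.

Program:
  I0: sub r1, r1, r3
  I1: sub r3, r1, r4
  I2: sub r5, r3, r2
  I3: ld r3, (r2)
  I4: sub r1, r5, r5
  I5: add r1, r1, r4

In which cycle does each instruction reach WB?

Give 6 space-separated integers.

Answer: 5 8 11 12 14 17

Derivation:
I0 sub r1 <- r1,r3: IF@1 ID@2 stall=0 (-) EX@3 MEM@4 WB@5
I1 sub r3 <- r1,r4: IF@2 ID@3 stall=2 (RAW on I0.r1 (WB@5)) EX@6 MEM@7 WB@8
I2 sub r5 <- r3,r2: IF@3 ID@6 stall=2 (RAW on I1.r3 (WB@8)) EX@9 MEM@10 WB@11
I3 ld r3 <- r2: IF@6 ID@9 stall=0 (-) EX@10 MEM@11 WB@12
I4 sub r1 <- r5,r5: IF@9 ID@10 stall=1 (RAW on I2.r5 (WB@11)) EX@12 MEM@13 WB@14
I5 add r1 <- r1,r4: IF@10 ID@12 stall=2 (RAW on I4.r1 (WB@14)) EX@15 MEM@16 WB@17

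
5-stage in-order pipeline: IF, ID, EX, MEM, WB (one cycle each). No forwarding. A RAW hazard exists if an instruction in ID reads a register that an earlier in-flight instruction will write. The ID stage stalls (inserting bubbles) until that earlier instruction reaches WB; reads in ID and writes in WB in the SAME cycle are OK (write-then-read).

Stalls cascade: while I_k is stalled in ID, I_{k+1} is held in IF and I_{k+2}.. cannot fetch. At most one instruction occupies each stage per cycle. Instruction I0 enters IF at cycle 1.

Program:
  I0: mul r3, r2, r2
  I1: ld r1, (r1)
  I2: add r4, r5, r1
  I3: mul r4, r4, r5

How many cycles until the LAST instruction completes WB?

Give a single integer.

I0 mul r3 <- r2,r2: IF@1 ID@2 stall=0 (-) EX@3 MEM@4 WB@5
I1 ld r1 <- r1: IF@2 ID@3 stall=0 (-) EX@4 MEM@5 WB@6
I2 add r4 <- r5,r1: IF@3 ID@4 stall=2 (RAW on I1.r1 (WB@6)) EX@7 MEM@8 WB@9
I3 mul r4 <- r4,r5: IF@4 ID@7 stall=2 (RAW on I2.r4 (WB@9)) EX@10 MEM@11 WB@12

Answer: 12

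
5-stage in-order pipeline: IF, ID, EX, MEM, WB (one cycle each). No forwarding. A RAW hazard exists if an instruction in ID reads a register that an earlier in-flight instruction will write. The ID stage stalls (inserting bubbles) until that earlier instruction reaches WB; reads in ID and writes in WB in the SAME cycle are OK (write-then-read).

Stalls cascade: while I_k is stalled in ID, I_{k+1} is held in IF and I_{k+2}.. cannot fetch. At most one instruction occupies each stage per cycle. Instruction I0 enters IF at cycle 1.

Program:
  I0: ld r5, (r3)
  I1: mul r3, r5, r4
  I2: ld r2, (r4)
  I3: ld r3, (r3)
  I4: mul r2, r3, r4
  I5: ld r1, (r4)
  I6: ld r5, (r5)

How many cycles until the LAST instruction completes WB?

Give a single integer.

I0 ld r5 <- r3: IF@1 ID@2 stall=0 (-) EX@3 MEM@4 WB@5
I1 mul r3 <- r5,r4: IF@2 ID@3 stall=2 (RAW on I0.r5 (WB@5)) EX@6 MEM@7 WB@8
I2 ld r2 <- r4: IF@3 ID@6 stall=0 (-) EX@7 MEM@8 WB@9
I3 ld r3 <- r3: IF@6 ID@7 stall=1 (RAW on I1.r3 (WB@8)) EX@9 MEM@10 WB@11
I4 mul r2 <- r3,r4: IF@7 ID@9 stall=2 (RAW on I3.r3 (WB@11)) EX@12 MEM@13 WB@14
I5 ld r1 <- r4: IF@9 ID@12 stall=0 (-) EX@13 MEM@14 WB@15
I6 ld r5 <- r5: IF@12 ID@13 stall=0 (-) EX@14 MEM@15 WB@16

Answer: 16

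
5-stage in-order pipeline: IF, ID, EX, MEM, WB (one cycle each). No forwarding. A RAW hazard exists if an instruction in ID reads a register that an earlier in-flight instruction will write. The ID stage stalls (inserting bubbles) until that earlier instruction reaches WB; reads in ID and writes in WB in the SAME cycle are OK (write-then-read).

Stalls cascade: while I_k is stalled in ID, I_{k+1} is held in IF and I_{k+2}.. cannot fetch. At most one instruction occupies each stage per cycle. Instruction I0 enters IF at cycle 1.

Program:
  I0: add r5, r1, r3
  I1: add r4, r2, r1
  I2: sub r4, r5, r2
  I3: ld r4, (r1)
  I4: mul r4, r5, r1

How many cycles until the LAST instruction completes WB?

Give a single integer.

Answer: 10

Derivation:
I0 add r5 <- r1,r3: IF@1 ID@2 stall=0 (-) EX@3 MEM@4 WB@5
I1 add r4 <- r2,r1: IF@2 ID@3 stall=0 (-) EX@4 MEM@5 WB@6
I2 sub r4 <- r5,r2: IF@3 ID@4 stall=1 (RAW on I0.r5 (WB@5)) EX@6 MEM@7 WB@8
I3 ld r4 <- r1: IF@4 ID@6 stall=0 (-) EX@7 MEM@8 WB@9
I4 mul r4 <- r5,r1: IF@6 ID@7 stall=0 (-) EX@8 MEM@9 WB@10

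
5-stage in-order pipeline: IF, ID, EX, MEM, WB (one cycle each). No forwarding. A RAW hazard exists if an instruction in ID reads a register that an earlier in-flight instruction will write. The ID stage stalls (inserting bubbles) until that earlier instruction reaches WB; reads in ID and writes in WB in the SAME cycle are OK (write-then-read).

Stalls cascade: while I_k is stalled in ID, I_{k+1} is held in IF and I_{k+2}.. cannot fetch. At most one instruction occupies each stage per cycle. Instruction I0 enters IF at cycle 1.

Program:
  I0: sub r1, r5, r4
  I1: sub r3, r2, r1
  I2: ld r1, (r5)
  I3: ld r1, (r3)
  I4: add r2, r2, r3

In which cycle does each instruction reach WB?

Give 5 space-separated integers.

I0 sub r1 <- r5,r4: IF@1 ID@2 stall=0 (-) EX@3 MEM@4 WB@5
I1 sub r3 <- r2,r1: IF@2 ID@3 stall=2 (RAW on I0.r1 (WB@5)) EX@6 MEM@7 WB@8
I2 ld r1 <- r5: IF@3 ID@6 stall=0 (-) EX@7 MEM@8 WB@9
I3 ld r1 <- r3: IF@6 ID@7 stall=1 (RAW on I1.r3 (WB@8)) EX@9 MEM@10 WB@11
I4 add r2 <- r2,r3: IF@7 ID@9 stall=0 (-) EX@10 MEM@11 WB@12

Answer: 5 8 9 11 12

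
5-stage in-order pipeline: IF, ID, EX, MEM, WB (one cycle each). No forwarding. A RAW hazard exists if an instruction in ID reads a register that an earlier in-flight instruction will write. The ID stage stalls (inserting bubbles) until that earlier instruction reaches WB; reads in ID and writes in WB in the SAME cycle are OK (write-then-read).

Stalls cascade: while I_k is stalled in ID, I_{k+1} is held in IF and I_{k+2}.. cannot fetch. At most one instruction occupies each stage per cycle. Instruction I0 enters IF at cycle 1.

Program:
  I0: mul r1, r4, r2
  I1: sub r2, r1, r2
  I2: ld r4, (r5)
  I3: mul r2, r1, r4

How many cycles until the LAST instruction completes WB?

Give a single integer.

Answer: 12

Derivation:
I0 mul r1 <- r4,r2: IF@1 ID@2 stall=0 (-) EX@3 MEM@4 WB@5
I1 sub r2 <- r1,r2: IF@2 ID@3 stall=2 (RAW on I0.r1 (WB@5)) EX@6 MEM@7 WB@8
I2 ld r4 <- r5: IF@3 ID@6 stall=0 (-) EX@7 MEM@8 WB@9
I3 mul r2 <- r1,r4: IF@6 ID@7 stall=2 (RAW on I2.r4 (WB@9)) EX@10 MEM@11 WB@12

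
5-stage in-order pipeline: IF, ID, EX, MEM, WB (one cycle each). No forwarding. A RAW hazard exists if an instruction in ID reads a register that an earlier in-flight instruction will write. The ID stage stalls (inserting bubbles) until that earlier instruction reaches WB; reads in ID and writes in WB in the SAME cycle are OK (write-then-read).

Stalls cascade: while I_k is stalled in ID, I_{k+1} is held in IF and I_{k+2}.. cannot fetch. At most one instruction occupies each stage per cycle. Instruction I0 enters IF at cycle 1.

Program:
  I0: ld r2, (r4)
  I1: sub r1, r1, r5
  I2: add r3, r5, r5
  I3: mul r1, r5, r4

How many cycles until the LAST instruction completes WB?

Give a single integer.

I0 ld r2 <- r4: IF@1 ID@2 stall=0 (-) EX@3 MEM@4 WB@5
I1 sub r1 <- r1,r5: IF@2 ID@3 stall=0 (-) EX@4 MEM@5 WB@6
I2 add r3 <- r5,r5: IF@3 ID@4 stall=0 (-) EX@5 MEM@6 WB@7
I3 mul r1 <- r5,r4: IF@4 ID@5 stall=0 (-) EX@6 MEM@7 WB@8

Answer: 8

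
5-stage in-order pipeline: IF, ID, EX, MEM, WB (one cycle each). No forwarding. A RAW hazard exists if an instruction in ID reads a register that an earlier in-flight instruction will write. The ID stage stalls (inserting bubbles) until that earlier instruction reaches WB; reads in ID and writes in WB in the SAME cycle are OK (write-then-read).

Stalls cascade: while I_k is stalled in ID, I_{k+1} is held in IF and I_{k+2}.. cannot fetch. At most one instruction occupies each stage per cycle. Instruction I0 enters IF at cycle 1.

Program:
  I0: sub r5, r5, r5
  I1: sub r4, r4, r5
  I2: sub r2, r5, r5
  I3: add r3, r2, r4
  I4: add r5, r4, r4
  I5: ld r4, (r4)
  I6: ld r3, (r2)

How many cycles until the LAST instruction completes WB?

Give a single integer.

I0 sub r5 <- r5,r5: IF@1 ID@2 stall=0 (-) EX@3 MEM@4 WB@5
I1 sub r4 <- r4,r5: IF@2 ID@3 stall=2 (RAW on I0.r5 (WB@5)) EX@6 MEM@7 WB@8
I2 sub r2 <- r5,r5: IF@3 ID@6 stall=0 (-) EX@7 MEM@8 WB@9
I3 add r3 <- r2,r4: IF@6 ID@7 stall=2 (RAW on I2.r2 (WB@9)) EX@10 MEM@11 WB@12
I4 add r5 <- r4,r4: IF@7 ID@10 stall=0 (-) EX@11 MEM@12 WB@13
I5 ld r4 <- r4: IF@10 ID@11 stall=0 (-) EX@12 MEM@13 WB@14
I6 ld r3 <- r2: IF@11 ID@12 stall=0 (-) EX@13 MEM@14 WB@15

Answer: 15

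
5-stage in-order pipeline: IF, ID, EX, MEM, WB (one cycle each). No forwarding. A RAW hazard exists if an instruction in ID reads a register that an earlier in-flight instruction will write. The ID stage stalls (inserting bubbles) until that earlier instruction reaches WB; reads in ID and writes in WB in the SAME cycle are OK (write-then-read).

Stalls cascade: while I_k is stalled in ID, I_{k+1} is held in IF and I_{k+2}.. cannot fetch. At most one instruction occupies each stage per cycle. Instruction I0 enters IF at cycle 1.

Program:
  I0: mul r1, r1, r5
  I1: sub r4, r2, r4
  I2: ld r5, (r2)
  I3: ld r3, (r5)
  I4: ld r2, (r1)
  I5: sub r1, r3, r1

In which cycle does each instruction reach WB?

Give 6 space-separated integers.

Answer: 5 6 7 10 11 13

Derivation:
I0 mul r1 <- r1,r5: IF@1 ID@2 stall=0 (-) EX@3 MEM@4 WB@5
I1 sub r4 <- r2,r4: IF@2 ID@3 stall=0 (-) EX@4 MEM@5 WB@6
I2 ld r5 <- r2: IF@3 ID@4 stall=0 (-) EX@5 MEM@6 WB@7
I3 ld r3 <- r5: IF@4 ID@5 stall=2 (RAW on I2.r5 (WB@7)) EX@8 MEM@9 WB@10
I4 ld r2 <- r1: IF@5 ID@8 stall=0 (-) EX@9 MEM@10 WB@11
I5 sub r1 <- r3,r1: IF@8 ID@9 stall=1 (RAW on I3.r3 (WB@10)) EX@11 MEM@12 WB@13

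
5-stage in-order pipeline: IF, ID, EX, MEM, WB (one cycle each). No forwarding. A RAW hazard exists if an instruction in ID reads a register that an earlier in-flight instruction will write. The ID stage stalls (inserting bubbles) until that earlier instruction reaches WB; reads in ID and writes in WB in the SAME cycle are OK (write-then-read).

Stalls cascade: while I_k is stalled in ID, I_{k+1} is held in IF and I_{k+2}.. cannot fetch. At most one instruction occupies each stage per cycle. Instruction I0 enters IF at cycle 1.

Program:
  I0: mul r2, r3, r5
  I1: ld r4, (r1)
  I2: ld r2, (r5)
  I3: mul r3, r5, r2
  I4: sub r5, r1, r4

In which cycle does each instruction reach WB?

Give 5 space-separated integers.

I0 mul r2 <- r3,r5: IF@1 ID@2 stall=0 (-) EX@3 MEM@4 WB@5
I1 ld r4 <- r1: IF@2 ID@3 stall=0 (-) EX@4 MEM@5 WB@6
I2 ld r2 <- r5: IF@3 ID@4 stall=0 (-) EX@5 MEM@6 WB@7
I3 mul r3 <- r5,r2: IF@4 ID@5 stall=2 (RAW on I2.r2 (WB@7)) EX@8 MEM@9 WB@10
I4 sub r5 <- r1,r4: IF@5 ID@8 stall=0 (-) EX@9 MEM@10 WB@11

Answer: 5 6 7 10 11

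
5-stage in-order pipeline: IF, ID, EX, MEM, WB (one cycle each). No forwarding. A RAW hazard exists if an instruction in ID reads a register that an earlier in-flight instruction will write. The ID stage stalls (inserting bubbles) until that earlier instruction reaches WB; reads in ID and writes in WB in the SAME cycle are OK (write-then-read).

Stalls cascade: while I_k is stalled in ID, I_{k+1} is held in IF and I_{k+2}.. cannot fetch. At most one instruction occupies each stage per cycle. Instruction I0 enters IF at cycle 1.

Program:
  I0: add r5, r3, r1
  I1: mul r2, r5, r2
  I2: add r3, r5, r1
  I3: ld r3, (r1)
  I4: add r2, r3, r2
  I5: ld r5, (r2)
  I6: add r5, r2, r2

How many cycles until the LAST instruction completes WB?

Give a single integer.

Answer: 17

Derivation:
I0 add r5 <- r3,r1: IF@1 ID@2 stall=0 (-) EX@3 MEM@4 WB@5
I1 mul r2 <- r5,r2: IF@2 ID@3 stall=2 (RAW on I0.r5 (WB@5)) EX@6 MEM@7 WB@8
I2 add r3 <- r5,r1: IF@3 ID@6 stall=0 (-) EX@7 MEM@8 WB@9
I3 ld r3 <- r1: IF@6 ID@7 stall=0 (-) EX@8 MEM@9 WB@10
I4 add r2 <- r3,r2: IF@7 ID@8 stall=2 (RAW on I3.r3 (WB@10)) EX@11 MEM@12 WB@13
I5 ld r5 <- r2: IF@8 ID@11 stall=2 (RAW on I4.r2 (WB@13)) EX@14 MEM@15 WB@16
I6 add r5 <- r2,r2: IF@11 ID@14 stall=0 (-) EX@15 MEM@16 WB@17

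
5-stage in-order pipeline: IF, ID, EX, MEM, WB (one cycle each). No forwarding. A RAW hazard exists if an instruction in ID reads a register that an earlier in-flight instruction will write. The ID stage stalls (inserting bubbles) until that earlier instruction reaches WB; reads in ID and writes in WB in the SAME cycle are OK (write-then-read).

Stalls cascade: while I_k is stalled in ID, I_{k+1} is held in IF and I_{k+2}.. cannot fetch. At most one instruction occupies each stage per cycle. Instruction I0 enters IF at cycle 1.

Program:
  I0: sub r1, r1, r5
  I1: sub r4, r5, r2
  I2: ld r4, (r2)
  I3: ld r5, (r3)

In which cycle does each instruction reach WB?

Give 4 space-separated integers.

Answer: 5 6 7 8

Derivation:
I0 sub r1 <- r1,r5: IF@1 ID@2 stall=0 (-) EX@3 MEM@4 WB@5
I1 sub r4 <- r5,r2: IF@2 ID@3 stall=0 (-) EX@4 MEM@5 WB@6
I2 ld r4 <- r2: IF@3 ID@4 stall=0 (-) EX@5 MEM@6 WB@7
I3 ld r5 <- r3: IF@4 ID@5 stall=0 (-) EX@6 MEM@7 WB@8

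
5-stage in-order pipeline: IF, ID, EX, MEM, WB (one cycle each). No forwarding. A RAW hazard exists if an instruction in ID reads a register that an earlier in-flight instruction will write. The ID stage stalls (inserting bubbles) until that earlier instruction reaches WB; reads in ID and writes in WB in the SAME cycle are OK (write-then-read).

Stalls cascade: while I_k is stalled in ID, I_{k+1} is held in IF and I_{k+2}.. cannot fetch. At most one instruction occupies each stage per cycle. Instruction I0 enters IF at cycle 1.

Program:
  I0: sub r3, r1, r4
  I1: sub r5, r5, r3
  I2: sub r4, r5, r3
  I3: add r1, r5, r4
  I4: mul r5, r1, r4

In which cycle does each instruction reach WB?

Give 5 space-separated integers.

Answer: 5 8 11 14 17

Derivation:
I0 sub r3 <- r1,r4: IF@1 ID@2 stall=0 (-) EX@3 MEM@4 WB@5
I1 sub r5 <- r5,r3: IF@2 ID@3 stall=2 (RAW on I0.r3 (WB@5)) EX@6 MEM@7 WB@8
I2 sub r4 <- r5,r3: IF@3 ID@6 stall=2 (RAW on I1.r5 (WB@8)) EX@9 MEM@10 WB@11
I3 add r1 <- r5,r4: IF@6 ID@9 stall=2 (RAW on I2.r4 (WB@11)) EX@12 MEM@13 WB@14
I4 mul r5 <- r1,r4: IF@9 ID@12 stall=2 (RAW on I3.r1 (WB@14)) EX@15 MEM@16 WB@17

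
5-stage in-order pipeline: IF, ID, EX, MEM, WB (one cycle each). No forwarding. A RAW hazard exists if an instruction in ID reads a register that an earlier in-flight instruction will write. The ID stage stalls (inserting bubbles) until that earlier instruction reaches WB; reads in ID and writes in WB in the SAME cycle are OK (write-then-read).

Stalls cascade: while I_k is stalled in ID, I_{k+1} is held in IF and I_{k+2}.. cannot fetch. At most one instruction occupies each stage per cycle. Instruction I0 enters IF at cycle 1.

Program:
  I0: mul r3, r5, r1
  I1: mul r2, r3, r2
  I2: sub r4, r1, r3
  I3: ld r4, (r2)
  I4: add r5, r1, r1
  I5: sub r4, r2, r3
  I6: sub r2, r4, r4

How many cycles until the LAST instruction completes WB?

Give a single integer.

Answer: 16

Derivation:
I0 mul r3 <- r5,r1: IF@1 ID@2 stall=0 (-) EX@3 MEM@4 WB@5
I1 mul r2 <- r3,r2: IF@2 ID@3 stall=2 (RAW on I0.r3 (WB@5)) EX@6 MEM@7 WB@8
I2 sub r4 <- r1,r3: IF@3 ID@6 stall=0 (-) EX@7 MEM@8 WB@9
I3 ld r4 <- r2: IF@6 ID@7 stall=1 (RAW on I1.r2 (WB@8)) EX@9 MEM@10 WB@11
I4 add r5 <- r1,r1: IF@7 ID@9 stall=0 (-) EX@10 MEM@11 WB@12
I5 sub r4 <- r2,r3: IF@9 ID@10 stall=0 (-) EX@11 MEM@12 WB@13
I6 sub r2 <- r4,r4: IF@10 ID@11 stall=2 (RAW on I5.r4 (WB@13)) EX@14 MEM@15 WB@16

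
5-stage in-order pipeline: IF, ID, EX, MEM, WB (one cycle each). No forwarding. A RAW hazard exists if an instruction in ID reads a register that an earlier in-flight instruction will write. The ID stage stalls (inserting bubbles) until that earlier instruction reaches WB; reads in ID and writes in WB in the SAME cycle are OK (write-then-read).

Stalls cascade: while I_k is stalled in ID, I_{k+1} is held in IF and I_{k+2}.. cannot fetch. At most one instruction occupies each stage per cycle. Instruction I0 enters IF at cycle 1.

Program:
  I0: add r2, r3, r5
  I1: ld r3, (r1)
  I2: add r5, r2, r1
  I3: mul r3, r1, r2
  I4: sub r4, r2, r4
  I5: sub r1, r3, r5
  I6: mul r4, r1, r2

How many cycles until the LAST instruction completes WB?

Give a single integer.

I0 add r2 <- r3,r5: IF@1 ID@2 stall=0 (-) EX@3 MEM@4 WB@5
I1 ld r3 <- r1: IF@2 ID@3 stall=0 (-) EX@4 MEM@5 WB@6
I2 add r5 <- r2,r1: IF@3 ID@4 stall=1 (RAW on I0.r2 (WB@5)) EX@6 MEM@7 WB@8
I3 mul r3 <- r1,r2: IF@4 ID@6 stall=0 (-) EX@7 MEM@8 WB@9
I4 sub r4 <- r2,r4: IF@6 ID@7 stall=0 (-) EX@8 MEM@9 WB@10
I5 sub r1 <- r3,r5: IF@7 ID@8 stall=1 (RAW on I3.r3 (WB@9)) EX@10 MEM@11 WB@12
I6 mul r4 <- r1,r2: IF@8 ID@10 stall=2 (RAW on I5.r1 (WB@12)) EX@13 MEM@14 WB@15

Answer: 15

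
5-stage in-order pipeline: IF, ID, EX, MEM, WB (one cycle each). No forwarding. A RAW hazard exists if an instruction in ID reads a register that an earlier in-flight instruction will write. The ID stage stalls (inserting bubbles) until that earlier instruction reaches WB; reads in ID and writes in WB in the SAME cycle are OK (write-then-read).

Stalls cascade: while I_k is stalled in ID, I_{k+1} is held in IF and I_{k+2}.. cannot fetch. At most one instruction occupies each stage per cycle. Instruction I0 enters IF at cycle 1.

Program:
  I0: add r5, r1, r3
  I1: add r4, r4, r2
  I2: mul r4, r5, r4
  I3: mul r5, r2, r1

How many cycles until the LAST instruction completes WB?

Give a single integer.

Answer: 10

Derivation:
I0 add r5 <- r1,r3: IF@1 ID@2 stall=0 (-) EX@3 MEM@4 WB@5
I1 add r4 <- r4,r2: IF@2 ID@3 stall=0 (-) EX@4 MEM@5 WB@6
I2 mul r4 <- r5,r4: IF@3 ID@4 stall=2 (RAW on I1.r4 (WB@6)) EX@7 MEM@8 WB@9
I3 mul r5 <- r2,r1: IF@4 ID@7 stall=0 (-) EX@8 MEM@9 WB@10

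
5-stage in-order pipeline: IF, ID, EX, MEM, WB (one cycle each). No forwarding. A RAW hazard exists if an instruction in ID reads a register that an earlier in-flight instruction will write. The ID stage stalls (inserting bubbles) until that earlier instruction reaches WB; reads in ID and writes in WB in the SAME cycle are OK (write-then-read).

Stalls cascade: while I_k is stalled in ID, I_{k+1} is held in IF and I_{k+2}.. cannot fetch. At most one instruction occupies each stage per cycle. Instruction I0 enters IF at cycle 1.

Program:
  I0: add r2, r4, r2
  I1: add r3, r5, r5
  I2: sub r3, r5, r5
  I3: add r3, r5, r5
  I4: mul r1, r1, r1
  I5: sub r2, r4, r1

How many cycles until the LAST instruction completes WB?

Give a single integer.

Answer: 12

Derivation:
I0 add r2 <- r4,r2: IF@1 ID@2 stall=0 (-) EX@3 MEM@4 WB@5
I1 add r3 <- r5,r5: IF@2 ID@3 stall=0 (-) EX@4 MEM@5 WB@6
I2 sub r3 <- r5,r5: IF@3 ID@4 stall=0 (-) EX@5 MEM@6 WB@7
I3 add r3 <- r5,r5: IF@4 ID@5 stall=0 (-) EX@6 MEM@7 WB@8
I4 mul r1 <- r1,r1: IF@5 ID@6 stall=0 (-) EX@7 MEM@8 WB@9
I5 sub r2 <- r4,r1: IF@6 ID@7 stall=2 (RAW on I4.r1 (WB@9)) EX@10 MEM@11 WB@12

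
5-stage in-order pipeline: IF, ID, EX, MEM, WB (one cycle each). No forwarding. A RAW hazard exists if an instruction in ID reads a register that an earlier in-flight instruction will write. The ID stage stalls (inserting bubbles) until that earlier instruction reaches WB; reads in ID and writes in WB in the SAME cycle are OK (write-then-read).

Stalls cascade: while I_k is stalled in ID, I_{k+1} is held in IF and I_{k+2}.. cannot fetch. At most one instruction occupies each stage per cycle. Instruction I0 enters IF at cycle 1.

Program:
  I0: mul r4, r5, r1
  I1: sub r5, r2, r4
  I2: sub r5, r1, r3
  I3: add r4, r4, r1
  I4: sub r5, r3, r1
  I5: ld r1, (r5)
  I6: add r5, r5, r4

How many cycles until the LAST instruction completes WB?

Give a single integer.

Answer: 15

Derivation:
I0 mul r4 <- r5,r1: IF@1 ID@2 stall=0 (-) EX@3 MEM@4 WB@5
I1 sub r5 <- r2,r4: IF@2 ID@3 stall=2 (RAW on I0.r4 (WB@5)) EX@6 MEM@7 WB@8
I2 sub r5 <- r1,r3: IF@3 ID@6 stall=0 (-) EX@7 MEM@8 WB@9
I3 add r4 <- r4,r1: IF@6 ID@7 stall=0 (-) EX@8 MEM@9 WB@10
I4 sub r5 <- r3,r1: IF@7 ID@8 stall=0 (-) EX@9 MEM@10 WB@11
I5 ld r1 <- r5: IF@8 ID@9 stall=2 (RAW on I4.r5 (WB@11)) EX@12 MEM@13 WB@14
I6 add r5 <- r5,r4: IF@9 ID@12 stall=0 (-) EX@13 MEM@14 WB@15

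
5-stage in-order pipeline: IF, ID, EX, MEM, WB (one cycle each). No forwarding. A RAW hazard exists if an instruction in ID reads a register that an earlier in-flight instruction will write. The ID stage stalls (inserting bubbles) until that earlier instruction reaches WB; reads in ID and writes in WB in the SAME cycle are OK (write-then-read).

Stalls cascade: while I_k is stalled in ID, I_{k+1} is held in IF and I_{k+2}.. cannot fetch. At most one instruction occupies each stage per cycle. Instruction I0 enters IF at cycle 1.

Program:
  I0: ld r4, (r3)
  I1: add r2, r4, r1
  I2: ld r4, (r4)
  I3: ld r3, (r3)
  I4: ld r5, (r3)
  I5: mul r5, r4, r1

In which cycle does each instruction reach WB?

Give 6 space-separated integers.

I0 ld r4 <- r3: IF@1 ID@2 stall=0 (-) EX@3 MEM@4 WB@5
I1 add r2 <- r4,r1: IF@2 ID@3 stall=2 (RAW on I0.r4 (WB@5)) EX@6 MEM@7 WB@8
I2 ld r4 <- r4: IF@3 ID@6 stall=0 (-) EX@7 MEM@8 WB@9
I3 ld r3 <- r3: IF@6 ID@7 stall=0 (-) EX@8 MEM@9 WB@10
I4 ld r5 <- r3: IF@7 ID@8 stall=2 (RAW on I3.r3 (WB@10)) EX@11 MEM@12 WB@13
I5 mul r5 <- r4,r1: IF@8 ID@11 stall=0 (-) EX@12 MEM@13 WB@14

Answer: 5 8 9 10 13 14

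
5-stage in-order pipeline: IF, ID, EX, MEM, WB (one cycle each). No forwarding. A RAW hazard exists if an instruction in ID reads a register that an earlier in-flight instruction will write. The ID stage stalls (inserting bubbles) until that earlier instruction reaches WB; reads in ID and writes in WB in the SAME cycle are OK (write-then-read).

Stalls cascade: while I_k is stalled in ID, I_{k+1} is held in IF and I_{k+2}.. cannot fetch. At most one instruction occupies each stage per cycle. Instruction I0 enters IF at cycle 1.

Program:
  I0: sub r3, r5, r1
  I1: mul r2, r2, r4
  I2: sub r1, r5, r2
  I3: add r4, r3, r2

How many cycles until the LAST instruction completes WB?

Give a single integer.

I0 sub r3 <- r5,r1: IF@1 ID@2 stall=0 (-) EX@3 MEM@4 WB@5
I1 mul r2 <- r2,r4: IF@2 ID@3 stall=0 (-) EX@4 MEM@5 WB@6
I2 sub r1 <- r5,r2: IF@3 ID@4 stall=2 (RAW on I1.r2 (WB@6)) EX@7 MEM@8 WB@9
I3 add r4 <- r3,r2: IF@4 ID@7 stall=0 (-) EX@8 MEM@9 WB@10

Answer: 10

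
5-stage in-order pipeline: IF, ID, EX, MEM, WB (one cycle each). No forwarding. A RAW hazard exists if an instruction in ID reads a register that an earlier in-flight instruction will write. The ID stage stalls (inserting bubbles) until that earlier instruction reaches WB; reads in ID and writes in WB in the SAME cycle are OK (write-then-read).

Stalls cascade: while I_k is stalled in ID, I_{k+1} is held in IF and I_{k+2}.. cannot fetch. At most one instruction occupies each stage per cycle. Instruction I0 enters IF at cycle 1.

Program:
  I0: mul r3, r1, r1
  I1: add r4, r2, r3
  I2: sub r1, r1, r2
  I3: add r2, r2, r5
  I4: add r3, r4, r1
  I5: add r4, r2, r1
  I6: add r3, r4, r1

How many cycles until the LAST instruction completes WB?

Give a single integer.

I0 mul r3 <- r1,r1: IF@1 ID@2 stall=0 (-) EX@3 MEM@4 WB@5
I1 add r4 <- r2,r3: IF@2 ID@3 stall=2 (RAW on I0.r3 (WB@5)) EX@6 MEM@7 WB@8
I2 sub r1 <- r1,r2: IF@3 ID@6 stall=0 (-) EX@7 MEM@8 WB@9
I3 add r2 <- r2,r5: IF@6 ID@7 stall=0 (-) EX@8 MEM@9 WB@10
I4 add r3 <- r4,r1: IF@7 ID@8 stall=1 (RAW on I2.r1 (WB@9)) EX@10 MEM@11 WB@12
I5 add r4 <- r2,r1: IF@8 ID@10 stall=0 (-) EX@11 MEM@12 WB@13
I6 add r3 <- r4,r1: IF@10 ID@11 stall=2 (RAW on I5.r4 (WB@13)) EX@14 MEM@15 WB@16

Answer: 16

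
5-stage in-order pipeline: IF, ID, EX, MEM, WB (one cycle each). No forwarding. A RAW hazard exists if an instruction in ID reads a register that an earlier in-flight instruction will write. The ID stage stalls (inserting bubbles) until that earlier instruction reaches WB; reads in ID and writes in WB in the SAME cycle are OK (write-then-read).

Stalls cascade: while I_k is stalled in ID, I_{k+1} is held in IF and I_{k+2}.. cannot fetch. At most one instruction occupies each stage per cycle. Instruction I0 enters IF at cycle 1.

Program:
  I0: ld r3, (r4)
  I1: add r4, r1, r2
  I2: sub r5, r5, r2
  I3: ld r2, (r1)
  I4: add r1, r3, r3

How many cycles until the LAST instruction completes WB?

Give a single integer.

Answer: 9

Derivation:
I0 ld r3 <- r4: IF@1 ID@2 stall=0 (-) EX@3 MEM@4 WB@5
I1 add r4 <- r1,r2: IF@2 ID@3 stall=0 (-) EX@4 MEM@5 WB@6
I2 sub r5 <- r5,r2: IF@3 ID@4 stall=0 (-) EX@5 MEM@6 WB@7
I3 ld r2 <- r1: IF@4 ID@5 stall=0 (-) EX@6 MEM@7 WB@8
I4 add r1 <- r3,r3: IF@5 ID@6 stall=0 (-) EX@7 MEM@8 WB@9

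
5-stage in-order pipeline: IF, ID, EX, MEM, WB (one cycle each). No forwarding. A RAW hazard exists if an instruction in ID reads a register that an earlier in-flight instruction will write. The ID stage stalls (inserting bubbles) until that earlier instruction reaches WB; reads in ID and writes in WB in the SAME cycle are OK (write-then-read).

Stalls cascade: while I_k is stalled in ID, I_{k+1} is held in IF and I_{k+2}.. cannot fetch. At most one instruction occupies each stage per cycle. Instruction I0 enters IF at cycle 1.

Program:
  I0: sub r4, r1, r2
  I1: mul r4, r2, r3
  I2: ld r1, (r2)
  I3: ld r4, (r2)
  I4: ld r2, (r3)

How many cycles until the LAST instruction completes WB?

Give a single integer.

Answer: 9

Derivation:
I0 sub r4 <- r1,r2: IF@1 ID@2 stall=0 (-) EX@3 MEM@4 WB@5
I1 mul r4 <- r2,r3: IF@2 ID@3 stall=0 (-) EX@4 MEM@5 WB@6
I2 ld r1 <- r2: IF@3 ID@4 stall=0 (-) EX@5 MEM@6 WB@7
I3 ld r4 <- r2: IF@4 ID@5 stall=0 (-) EX@6 MEM@7 WB@8
I4 ld r2 <- r3: IF@5 ID@6 stall=0 (-) EX@7 MEM@8 WB@9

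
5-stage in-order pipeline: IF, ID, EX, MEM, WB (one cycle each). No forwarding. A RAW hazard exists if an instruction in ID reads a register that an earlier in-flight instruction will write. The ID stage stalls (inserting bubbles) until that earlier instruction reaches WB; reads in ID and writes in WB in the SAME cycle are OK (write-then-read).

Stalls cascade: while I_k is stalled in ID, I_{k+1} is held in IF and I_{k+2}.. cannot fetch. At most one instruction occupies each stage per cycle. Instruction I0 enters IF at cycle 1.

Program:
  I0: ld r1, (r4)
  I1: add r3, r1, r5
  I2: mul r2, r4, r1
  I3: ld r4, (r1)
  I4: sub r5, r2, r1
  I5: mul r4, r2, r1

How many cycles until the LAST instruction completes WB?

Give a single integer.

Answer: 13

Derivation:
I0 ld r1 <- r4: IF@1 ID@2 stall=0 (-) EX@3 MEM@4 WB@5
I1 add r3 <- r1,r5: IF@2 ID@3 stall=2 (RAW on I0.r1 (WB@5)) EX@6 MEM@7 WB@8
I2 mul r2 <- r4,r1: IF@3 ID@6 stall=0 (-) EX@7 MEM@8 WB@9
I3 ld r4 <- r1: IF@6 ID@7 stall=0 (-) EX@8 MEM@9 WB@10
I4 sub r5 <- r2,r1: IF@7 ID@8 stall=1 (RAW on I2.r2 (WB@9)) EX@10 MEM@11 WB@12
I5 mul r4 <- r2,r1: IF@8 ID@10 stall=0 (-) EX@11 MEM@12 WB@13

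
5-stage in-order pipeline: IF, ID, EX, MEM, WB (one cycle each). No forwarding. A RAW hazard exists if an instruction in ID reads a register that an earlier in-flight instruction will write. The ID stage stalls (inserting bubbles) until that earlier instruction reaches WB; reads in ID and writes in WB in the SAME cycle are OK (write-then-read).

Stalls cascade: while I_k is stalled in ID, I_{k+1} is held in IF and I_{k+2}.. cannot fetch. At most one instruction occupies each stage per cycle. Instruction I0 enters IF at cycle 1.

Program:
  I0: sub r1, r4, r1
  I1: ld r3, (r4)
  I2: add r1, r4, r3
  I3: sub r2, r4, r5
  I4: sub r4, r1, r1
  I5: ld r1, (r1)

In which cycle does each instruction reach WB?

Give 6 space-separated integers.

I0 sub r1 <- r4,r1: IF@1 ID@2 stall=0 (-) EX@3 MEM@4 WB@5
I1 ld r3 <- r4: IF@2 ID@3 stall=0 (-) EX@4 MEM@5 WB@6
I2 add r1 <- r4,r3: IF@3 ID@4 stall=2 (RAW on I1.r3 (WB@6)) EX@7 MEM@8 WB@9
I3 sub r2 <- r4,r5: IF@4 ID@7 stall=0 (-) EX@8 MEM@9 WB@10
I4 sub r4 <- r1,r1: IF@7 ID@8 stall=1 (RAW on I2.r1 (WB@9)) EX@10 MEM@11 WB@12
I5 ld r1 <- r1: IF@8 ID@10 stall=0 (-) EX@11 MEM@12 WB@13

Answer: 5 6 9 10 12 13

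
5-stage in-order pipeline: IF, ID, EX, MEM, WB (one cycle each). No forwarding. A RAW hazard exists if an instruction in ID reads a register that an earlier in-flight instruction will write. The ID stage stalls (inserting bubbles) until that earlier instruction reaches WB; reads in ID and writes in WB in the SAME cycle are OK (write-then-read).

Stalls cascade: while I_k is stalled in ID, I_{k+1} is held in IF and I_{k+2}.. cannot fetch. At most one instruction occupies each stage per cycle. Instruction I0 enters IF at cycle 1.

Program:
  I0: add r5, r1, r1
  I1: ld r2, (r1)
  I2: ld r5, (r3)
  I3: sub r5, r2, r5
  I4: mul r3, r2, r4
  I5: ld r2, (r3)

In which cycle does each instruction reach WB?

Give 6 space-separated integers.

Answer: 5 6 7 10 11 14

Derivation:
I0 add r5 <- r1,r1: IF@1 ID@2 stall=0 (-) EX@3 MEM@4 WB@5
I1 ld r2 <- r1: IF@2 ID@3 stall=0 (-) EX@4 MEM@5 WB@6
I2 ld r5 <- r3: IF@3 ID@4 stall=0 (-) EX@5 MEM@6 WB@7
I3 sub r5 <- r2,r5: IF@4 ID@5 stall=2 (RAW on I2.r5 (WB@7)) EX@8 MEM@9 WB@10
I4 mul r3 <- r2,r4: IF@5 ID@8 stall=0 (-) EX@9 MEM@10 WB@11
I5 ld r2 <- r3: IF@8 ID@9 stall=2 (RAW on I4.r3 (WB@11)) EX@12 MEM@13 WB@14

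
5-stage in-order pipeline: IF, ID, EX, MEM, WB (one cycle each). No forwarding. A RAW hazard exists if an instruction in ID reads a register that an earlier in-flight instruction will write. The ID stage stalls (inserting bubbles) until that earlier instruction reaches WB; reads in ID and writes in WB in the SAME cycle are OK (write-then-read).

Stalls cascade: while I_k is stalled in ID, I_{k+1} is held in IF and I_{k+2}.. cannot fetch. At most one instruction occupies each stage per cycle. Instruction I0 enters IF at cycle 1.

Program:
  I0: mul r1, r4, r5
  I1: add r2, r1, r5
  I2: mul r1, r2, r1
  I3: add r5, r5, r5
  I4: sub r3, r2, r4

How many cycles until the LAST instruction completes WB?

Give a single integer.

I0 mul r1 <- r4,r5: IF@1 ID@2 stall=0 (-) EX@3 MEM@4 WB@5
I1 add r2 <- r1,r5: IF@2 ID@3 stall=2 (RAW on I0.r1 (WB@5)) EX@6 MEM@7 WB@8
I2 mul r1 <- r2,r1: IF@3 ID@6 stall=2 (RAW on I1.r2 (WB@8)) EX@9 MEM@10 WB@11
I3 add r5 <- r5,r5: IF@6 ID@9 stall=0 (-) EX@10 MEM@11 WB@12
I4 sub r3 <- r2,r4: IF@9 ID@10 stall=0 (-) EX@11 MEM@12 WB@13

Answer: 13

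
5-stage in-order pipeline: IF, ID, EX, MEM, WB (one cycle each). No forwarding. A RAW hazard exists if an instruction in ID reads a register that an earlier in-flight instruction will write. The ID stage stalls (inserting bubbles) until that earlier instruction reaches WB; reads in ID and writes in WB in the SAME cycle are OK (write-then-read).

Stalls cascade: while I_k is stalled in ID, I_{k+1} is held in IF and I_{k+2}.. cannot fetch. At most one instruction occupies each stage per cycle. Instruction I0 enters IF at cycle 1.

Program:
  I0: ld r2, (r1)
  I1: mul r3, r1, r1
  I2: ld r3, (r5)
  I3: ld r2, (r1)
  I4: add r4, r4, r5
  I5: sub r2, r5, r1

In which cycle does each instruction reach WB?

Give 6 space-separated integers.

I0 ld r2 <- r1: IF@1 ID@2 stall=0 (-) EX@3 MEM@4 WB@5
I1 mul r3 <- r1,r1: IF@2 ID@3 stall=0 (-) EX@4 MEM@5 WB@6
I2 ld r3 <- r5: IF@3 ID@4 stall=0 (-) EX@5 MEM@6 WB@7
I3 ld r2 <- r1: IF@4 ID@5 stall=0 (-) EX@6 MEM@7 WB@8
I4 add r4 <- r4,r5: IF@5 ID@6 stall=0 (-) EX@7 MEM@8 WB@9
I5 sub r2 <- r5,r1: IF@6 ID@7 stall=0 (-) EX@8 MEM@9 WB@10

Answer: 5 6 7 8 9 10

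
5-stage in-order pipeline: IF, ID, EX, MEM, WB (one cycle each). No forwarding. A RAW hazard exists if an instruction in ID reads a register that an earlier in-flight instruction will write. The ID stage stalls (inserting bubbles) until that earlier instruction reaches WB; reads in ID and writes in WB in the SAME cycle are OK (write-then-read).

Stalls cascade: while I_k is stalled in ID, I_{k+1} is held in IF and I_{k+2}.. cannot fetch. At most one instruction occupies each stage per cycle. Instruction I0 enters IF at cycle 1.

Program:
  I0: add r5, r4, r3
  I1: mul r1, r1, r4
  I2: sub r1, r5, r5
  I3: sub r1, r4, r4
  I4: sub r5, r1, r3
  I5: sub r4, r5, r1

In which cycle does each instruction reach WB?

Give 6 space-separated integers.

Answer: 5 6 8 9 12 15

Derivation:
I0 add r5 <- r4,r3: IF@1 ID@2 stall=0 (-) EX@3 MEM@4 WB@5
I1 mul r1 <- r1,r4: IF@2 ID@3 stall=0 (-) EX@4 MEM@5 WB@6
I2 sub r1 <- r5,r5: IF@3 ID@4 stall=1 (RAW on I0.r5 (WB@5)) EX@6 MEM@7 WB@8
I3 sub r1 <- r4,r4: IF@4 ID@6 stall=0 (-) EX@7 MEM@8 WB@9
I4 sub r5 <- r1,r3: IF@6 ID@7 stall=2 (RAW on I3.r1 (WB@9)) EX@10 MEM@11 WB@12
I5 sub r4 <- r5,r1: IF@7 ID@10 stall=2 (RAW on I4.r5 (WB@12)) EX@13 MEM@14 WB@15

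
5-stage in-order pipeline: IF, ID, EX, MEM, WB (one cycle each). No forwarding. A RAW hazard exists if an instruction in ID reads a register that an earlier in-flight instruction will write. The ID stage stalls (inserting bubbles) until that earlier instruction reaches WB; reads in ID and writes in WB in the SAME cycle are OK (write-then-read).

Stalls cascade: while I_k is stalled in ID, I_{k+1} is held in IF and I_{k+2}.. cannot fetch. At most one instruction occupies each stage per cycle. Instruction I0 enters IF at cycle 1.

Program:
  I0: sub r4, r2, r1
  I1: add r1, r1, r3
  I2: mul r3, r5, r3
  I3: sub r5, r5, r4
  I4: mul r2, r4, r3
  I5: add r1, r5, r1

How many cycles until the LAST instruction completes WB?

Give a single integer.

Answer: 11

Derivation:
I0 sub r4 <- r2,r1: IF@1 ID@2 stall=0 (-) EX@3 MEM@4 WB@5
I1 add r1 <- r1,r3: IF@2 ID@3 stall=0 (-) EX@4 MEM@5 WB@6
I2 mul r3 <- r5,r3: IF@3 ID@4 stall=0 (-) EX@5 MEM@6 WB@7
I3 sub r5 <- r5,r4: IF@4 ID@5 stall=0 (-) EX@6 MEM@7 WB@8
I4 mul r2 <- r4,r3: IF@5 ID@6 stall=1 (RAW on I2.r3 (WB@7)) EX@8 MEM@9 WB@10
I5 add r1 <- r5,r1: IF@6 ID@8 stall=0 (-) EX@9 MEM@10 WB@11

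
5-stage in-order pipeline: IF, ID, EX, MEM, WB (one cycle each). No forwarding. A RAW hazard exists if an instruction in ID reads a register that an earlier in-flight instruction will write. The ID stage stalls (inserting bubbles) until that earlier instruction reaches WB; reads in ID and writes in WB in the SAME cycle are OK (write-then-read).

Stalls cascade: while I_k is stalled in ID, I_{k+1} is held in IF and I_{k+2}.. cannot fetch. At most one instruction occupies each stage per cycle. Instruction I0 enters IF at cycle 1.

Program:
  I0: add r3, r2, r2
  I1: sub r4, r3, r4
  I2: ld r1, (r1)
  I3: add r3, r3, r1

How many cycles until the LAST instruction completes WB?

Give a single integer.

Answer: 12

Derivation:
I0 add r3 <- r2,r2: IF@1 ID@2 stall=0 (-) EX@3 MEM@4 WB@5
I1 sub r4 <- r3,r4: IF@2 ID@3 stall=2 (RAW on I0.r3 (WB@5)) EX@6 MEM@7 WB@8
I2 ld r1 <- r1: IF@3 ID@6 stall=0 (-) EX@7 MEM@8 WB@9
I3 add r3 <- r3,r1: IF@6 ID@7 stall=2 (RAW on I2.r1 (WB@9)) EX@10 MEM@11 WB@12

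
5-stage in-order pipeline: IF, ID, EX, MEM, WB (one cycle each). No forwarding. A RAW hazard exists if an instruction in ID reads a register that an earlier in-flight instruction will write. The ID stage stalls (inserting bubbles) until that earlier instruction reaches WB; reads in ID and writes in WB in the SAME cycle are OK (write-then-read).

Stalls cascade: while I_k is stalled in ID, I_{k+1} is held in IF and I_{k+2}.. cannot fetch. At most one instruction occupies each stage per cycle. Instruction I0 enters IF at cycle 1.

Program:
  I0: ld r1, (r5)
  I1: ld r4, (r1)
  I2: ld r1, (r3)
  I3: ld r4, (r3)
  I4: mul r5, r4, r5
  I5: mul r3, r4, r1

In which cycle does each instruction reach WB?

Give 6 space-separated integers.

I0 ld r1 <- r5: IF@1 ID@2 stall=0 (-) EX@3 MEM@4 WB@5
I1 ld r4 <- r1: IF@2 ID@3 stall=2 (RAW on I0.r1 (WB@5)) EX@6 MEM@7 WB@8
I2 ld r1 <- r3: IF@3 ID@6 stall=0 (-) EX@7 MEM@8 WB@9
I3 ld r4 <- r3: IF@6 ID@7 stall=0 (-) EX@8 MEM@9 WB@10
I4 mul r5 <- r4,r5: IF@7 ID@8 stall=2 (RAW on I3.r4 (WB@10)) EX@11 MEM@12 WB@13
I5 mul r3 <- r4,r1: IF@8 ID@11 stall=0 (-) EX@12 MEM@13 WB@14

Answer: 5 8 9 10 13 14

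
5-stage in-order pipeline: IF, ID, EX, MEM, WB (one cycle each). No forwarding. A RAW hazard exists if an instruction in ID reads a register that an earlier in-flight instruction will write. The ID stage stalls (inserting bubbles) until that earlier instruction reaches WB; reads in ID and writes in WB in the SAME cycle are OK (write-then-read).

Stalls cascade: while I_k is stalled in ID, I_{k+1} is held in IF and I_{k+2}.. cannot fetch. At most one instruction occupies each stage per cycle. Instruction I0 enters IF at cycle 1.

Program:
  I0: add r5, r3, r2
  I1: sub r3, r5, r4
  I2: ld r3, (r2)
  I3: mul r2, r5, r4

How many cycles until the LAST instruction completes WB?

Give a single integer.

Answer: 10

Derivation:
I0 add r5 <- r3,r2: IF@1 ID@2 stall=0 (-) EX@3 MEM@4 WB@5
I1 sub r3 <- r5,r4: IF@2 ID@3 stall=2 (RAW on I0.r5 (WB@5)) EX@6 MEM@7 WB@8
I2 ld r3 <- r2: IF@3 ID@6 stall=0 (-) EX@7 MEM@8 WB@9
I3 mul r2 <- r5,r4: IF@6 ID@7 stall=0 (-) EX@8 MEM@9 WB@10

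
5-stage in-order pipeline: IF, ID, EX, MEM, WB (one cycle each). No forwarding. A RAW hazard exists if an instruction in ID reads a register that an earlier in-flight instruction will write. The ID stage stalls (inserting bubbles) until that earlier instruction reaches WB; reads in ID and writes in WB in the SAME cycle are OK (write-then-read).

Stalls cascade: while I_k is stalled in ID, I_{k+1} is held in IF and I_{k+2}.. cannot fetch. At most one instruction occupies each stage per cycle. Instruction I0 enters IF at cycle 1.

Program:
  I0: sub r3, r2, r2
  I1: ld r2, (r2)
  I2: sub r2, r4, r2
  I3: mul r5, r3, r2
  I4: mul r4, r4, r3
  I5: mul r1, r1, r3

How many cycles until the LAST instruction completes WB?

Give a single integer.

I0 sub r3 <- r2,r2: IF@1 ID@2 stall=0 (-) EX@3 MEM@4 WB@5
I1 ld r2 <- r2: IF@2 ID@3 stall=0 (-) EX@4 MEM@5 WB@6
I2 sub r2 <- r4,r2: IF@3 ID@4 stall=2 (RAW on I1.r2 (WB@6)) EX@7 MEM@8 WB@9
I3 mul r5 <- r3,r2: IF@4 ID@7 stall=2 (RAW on I2.r2 (WB@9)) EX@10 MEM@11 WB@12
I4 mul r4 <- r4,r3: IF@7 ID@10 stall=0 (-) EX@11 MEM@12 WB@13
I5 mul r1 <- r1,r3: IF@10 ID@11 stall=0 (-) EX@12 MEM@13 WB@14

Answer: 14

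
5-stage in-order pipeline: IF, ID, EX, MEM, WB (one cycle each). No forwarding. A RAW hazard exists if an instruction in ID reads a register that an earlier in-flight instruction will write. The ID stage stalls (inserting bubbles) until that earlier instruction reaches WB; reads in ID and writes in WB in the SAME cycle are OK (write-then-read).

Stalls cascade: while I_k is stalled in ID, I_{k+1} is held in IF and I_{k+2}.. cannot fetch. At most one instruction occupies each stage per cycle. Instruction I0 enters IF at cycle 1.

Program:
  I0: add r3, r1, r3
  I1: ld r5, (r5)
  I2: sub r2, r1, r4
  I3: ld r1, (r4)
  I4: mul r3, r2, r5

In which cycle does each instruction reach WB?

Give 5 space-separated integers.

I0 add r3 <- r1,r3: IF@1 ID@2 stall=0 (-) EX@3 MEM@4 WB@5
I1 ld r5 <- r5: IF@2 ID@3 stall=0 (-) EX@4 MEM@5 WB@6
I2 sub r2 <- r1,r4: IF@3 ID@4 stall=0 (-) EX@5 MEM@6 WB@7
I3 ld r1 <- r4: IF@4 ID@5 stall=0 (-) EX@6 MEM@7 WB@8
I4 mul r3 <- r2,r5: IF@5 ID@6 stall=1 (RAW on I2.r2 (WB@7)) EX@8 MEM@9 WB@10

Answer: 5 6 7 8 10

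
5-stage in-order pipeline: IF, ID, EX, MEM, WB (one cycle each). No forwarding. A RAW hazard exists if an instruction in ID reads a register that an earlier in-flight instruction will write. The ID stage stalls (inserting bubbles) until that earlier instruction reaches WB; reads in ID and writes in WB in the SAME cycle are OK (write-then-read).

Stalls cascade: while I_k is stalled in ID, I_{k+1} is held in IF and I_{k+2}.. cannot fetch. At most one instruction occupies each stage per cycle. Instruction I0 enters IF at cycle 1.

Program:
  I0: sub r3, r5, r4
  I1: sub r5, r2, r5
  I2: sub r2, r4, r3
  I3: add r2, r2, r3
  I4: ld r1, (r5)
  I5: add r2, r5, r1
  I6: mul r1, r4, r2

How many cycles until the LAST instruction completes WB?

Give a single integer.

Answer: 18

Derivation:
I0 sub r3 <- r5,r4: IF@1 ID@2 stall=0 (-) EX@3 MEM@4 WB@5
I1 sub r5 <- r2,r5: IF@2 ID@3 stall=0 (-) EX@4 MEM@5 WB@6
I2 sub r2 <- r4,r3: IF@3 ID@4 stall=1 (RAW on I0.r3 (WB@5)) EX@6 MEM@7 WB@8
I3 add r2 <- r2,r3: IF@4 ID@6 stall=2 (RAW on I2.r2 (WB@8)) EX@9 MEM@10 WB@11
I4 ld r1 <- r5: IF@6 ID@9 stall=0 (-) EX@10 MEM@11 WB@12
I5 add r2 <- r5,r1: IF@9 ID@10 stall=2 (RAW on I4.r1 (WB@12)) EX@13 MEM@14 WB@15
I6 mul r1 <- r4,r2: IF@10 ID@13 stall=2 (RAW on I5.r2 (WB@15)) EX@16 MEM@17 WB@18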